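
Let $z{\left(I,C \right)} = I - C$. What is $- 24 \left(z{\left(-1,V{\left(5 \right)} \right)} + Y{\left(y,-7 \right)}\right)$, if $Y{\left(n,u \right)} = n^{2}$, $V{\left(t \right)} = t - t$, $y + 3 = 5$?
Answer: $-72$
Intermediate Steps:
$y = 2$ ($y = -3 + 5 = 2$)
$V{\left(t \right)} = 0$
$- 24 \left(z{\left(-1,V{\left(5 \right)} \right)} + Y{\left(y,-7 \right)}\right) = - 24 \left(\left(-1 - 0\right) + 2^{2}\right) = - 24 \left(\left(-1 + 0\right) + 4\right) = - 24 \left(-1 + 4\right) = \left(-24\right) 3 = -72$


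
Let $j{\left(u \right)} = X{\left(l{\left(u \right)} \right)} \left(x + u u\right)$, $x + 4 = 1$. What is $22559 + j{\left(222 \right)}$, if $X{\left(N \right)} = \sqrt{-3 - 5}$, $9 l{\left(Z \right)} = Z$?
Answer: $22559 + 98562 i \sqrt{2} \approx 22559.0 + 1.3939 \cdot 10^{5} i$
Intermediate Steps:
$x = -3$ ($x = -4 + 1 = -3$)
$l{\left(Z \right)} = \frac{Z}{9}$
$X{\left(N \right)} = 2 i \sqrt{2}$ ($X{\left(N \right)} = \sqrt{-8} = 2 i \sqrt{2}$)
$j{\left(u \right)} = 2 i \sqrt{2} \left(-3 + u^{2}\right)$ ($j{\left(u \right)} = 2 i \sqrt{2} \left(-3 + u u\right) = 2 i \sqrt{2} \left(-3 + u^{2}\right)$)
$22559 + j{\left(222 \right)} = 22559 + 2 i \sqrt{2} \left(-3 + 222^{2}\right) = 22559 + 2 i \sqrt{2} \left(-3 + 49284\right) = 22559 + 2 i \sqrt{2} \cdot 49281 = 22559 + 98562 i \sqrt{2}$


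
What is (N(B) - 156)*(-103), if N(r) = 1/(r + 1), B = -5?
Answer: 64375/4 ≈ 16094.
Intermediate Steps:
N(r) = 1/(1 + r)
(N(B) - 156)*(-103) = (1/(1 - 5) - 156)*(-103) = (1/(-4) - 156)*(-103) = (-1/4 - 156)*(-103) = -625/4*(-103) = 64375/4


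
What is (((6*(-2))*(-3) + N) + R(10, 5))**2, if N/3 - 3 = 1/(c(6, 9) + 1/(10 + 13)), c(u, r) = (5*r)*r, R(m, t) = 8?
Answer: 243855229489/86787856 ≈ 2809.8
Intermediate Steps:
c(u, r) = 5*r**2
N = 83913/9316 (N = 9 + 3/(5*9**2 + 1/(10 + 13)) = 9 + 3/(5*81 + 1/23) = 9 + 3/(405 + 1/23) = 9 + 3/(9316/23) = 9 + 3*(23/9316) = 9 + 69/9316 = 83913/9316 ≈ 9.0074)
(((6*(-2))*(-3) + N) + R(10, 5))**2 = (((6*(-2))*(-3) + 83913/9316) + 8)**2 = ((-12*(-3) + 83913/9316) + 8)**2 = ((36 + 83913/9316) + 8)**2 = (419289/9316 + 8)**2 = (493817/9316)**2 = 243855229489/86787856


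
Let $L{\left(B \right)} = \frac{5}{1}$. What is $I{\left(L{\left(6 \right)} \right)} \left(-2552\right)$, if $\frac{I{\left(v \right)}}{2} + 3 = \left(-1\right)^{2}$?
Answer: $10208$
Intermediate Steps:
$L{\left(B \right)} = 5$ ($L{\left(B \right)} = 5 \cdot 1 = 5$)
$I{\left(v \right)} = -4$ ($I{\left(v \right)} = -6 + 2 \left(-1\right)^{2} = -6 + 2 \cdot 1 = -6 + 2 = -4$)
$I{\left(L{\left(6 \right)} \right)} \left(-2552\right) = \left(-4\right) \left(-2552\right) = 10208$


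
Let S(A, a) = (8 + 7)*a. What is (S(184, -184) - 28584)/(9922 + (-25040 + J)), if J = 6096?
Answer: 15672/4511 ≈ 3.4742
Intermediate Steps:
S(A, a) = 15*a
(S(184, -184) - 28584)/(9922 + (-25040 + J)) = (15*(-184) - 28584)/(9922 + (-25040 + 6096)) = (-2760 - 28584)/(9922 - 18944) = -31344/(-9022) = -31344*(-1/9022) = 15672/4511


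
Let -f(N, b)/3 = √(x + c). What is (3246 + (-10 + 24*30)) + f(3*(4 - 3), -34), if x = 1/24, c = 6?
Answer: 3956 - √870/4 ≈ 3948.6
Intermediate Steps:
x = 1/24 ≈ 0.041667
f(N, b) = -√870/4 (f(N, b) = -3*√(1/24 + 6) = -√870/4)
(3246 + (-10 + 24*30)) + f(3*(4 - 3), -34) = (3246 + (-10 + 24*30)) - √870/4 = (3246 + (-10 + 720)) - √870/4 = (3246 + 710) - √870/4 = 3956 - √870/4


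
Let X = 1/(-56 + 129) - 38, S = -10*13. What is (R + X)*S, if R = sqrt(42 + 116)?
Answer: 360490/73 - 130*sqrt(158) ≈ 3304.1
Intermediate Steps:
R = sqrt(158) ≈ 12.570
S = -130
X = -2773/73 (X = 1/73 - 38 = -2773/73 ≈ -37.986)
(R + X)*S = (sqrt(158) - 2773/73)*(-130) = (-2773/73 + sqrt(158))*(-130) = 360490/73 - 130*sqrt(158)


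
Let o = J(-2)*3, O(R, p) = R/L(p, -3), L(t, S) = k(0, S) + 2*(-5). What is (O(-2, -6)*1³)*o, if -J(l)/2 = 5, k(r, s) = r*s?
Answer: -6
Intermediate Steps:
J(l) = -10 (J(l) = -2*5 = -10)
L(t, S) = -10 (L(t, S) = 0*S + 2*(-5) = 0 - 10 = -10)
O(R, p) = -R/10 (O(R, p) = R/(-10) = R*(-⅒) = -R/10)
o = -30 (o = -10*3 = -30)
(O(-2, -6)*1³)*o = (-⅒*(-2)*1³)*(-30) = ((⅕)*1)*(-30) = (⅕)*(-30) = -6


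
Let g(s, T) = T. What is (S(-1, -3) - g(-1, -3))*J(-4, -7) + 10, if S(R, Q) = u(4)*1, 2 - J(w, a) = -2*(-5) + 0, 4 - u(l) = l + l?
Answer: 18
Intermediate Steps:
u(l) = 4 - 2*l (u(l) = 4 - (l + l) = 4 - 2*l)
J(w, a) = -8 (J(w, a) = 2 - (-2*(-5) + 0) = 2 - (10 + 0) = 2 - 1*10 = 2 - 10 = -8)
S(R, Q) = -4 (S(R, Q) = (4 - 2*4)*1 = (4 - 8)*1 = -4*1 = -4)
(S(-1, -3) - g(-1, -3))*J(-4, -7) + 10 = (-4 - 1*(-3))*(-8) + 10 = (-4 + 3)*(-8) + 10 = -1*(-8) + 10 = 8 + 10 = 18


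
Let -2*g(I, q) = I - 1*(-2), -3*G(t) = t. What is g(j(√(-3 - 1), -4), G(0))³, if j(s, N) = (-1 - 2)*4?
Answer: 125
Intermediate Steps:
G(t) = -t/3
j(s, N) = -12 (j(s, N) = -3*4 = -12)
g(I, q) = -1 - I/2 (g(I, q) = -(I - 1*(-2))/2 = -(I + 2)/2 = -(2 + I)/2 = -1 - I/2)
g(j(√(-3 - 1), -4), G(0))³ = (-1 - ½*(-12))³ = (-1 + 6)³ = 5³ = 125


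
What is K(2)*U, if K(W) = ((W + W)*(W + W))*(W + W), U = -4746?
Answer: -303744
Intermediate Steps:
K(W) = 8*W**3 (K(W) = ((2*W)*(2*W))*(2*W) = (4*W**2)*(2*W) = 8*W**3)
K(2)*U = (8*2**3)*(-4746) = (8*8)*(-4746) = 64*(-4746) = -303744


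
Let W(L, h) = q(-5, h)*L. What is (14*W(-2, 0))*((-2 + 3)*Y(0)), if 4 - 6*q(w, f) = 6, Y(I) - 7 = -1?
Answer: 56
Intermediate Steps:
Y(I) = 6 (Y(I) = 7 - 1 = 6)
q(w, f) = -⅓ (q(w, f) = ⅔ - ⅙*6 = ⅔ - 1 = -⅓)
W(L, h) = -L/3
(14*W(-2, 0))*((-2 + 3)*Y(0)) = (14*(-⅓*(-2)))*((-2 + 3)*6) = (14*(⅔))*(1*6) = (28/3)*6 = 56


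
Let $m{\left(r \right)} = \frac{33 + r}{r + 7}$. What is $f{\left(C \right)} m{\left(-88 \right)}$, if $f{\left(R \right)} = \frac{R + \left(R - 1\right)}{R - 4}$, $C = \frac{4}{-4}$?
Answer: $\frac{11}{27} \approx 0.40741$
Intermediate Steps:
$m{\left(r \right)} = \frac{33 + r}{7 + r}$
$C = -1$ ($C = 4 \left(- \frac{1}{4}\right) = -1$)
$f{\left(R \right)} = \frac{-1 + 2 R}{-4 + R}$ ($f{\left(R \right)} = \frac{R + \left(R - 1\right)}{-4 + R} = \frac{R + \left(-1 + R\right)}{-4 + R} = \frac{-1 + 2 R}{-4 + R}$)
$f{\left(C \right)} m{\left(-88 \right)} = \frac{-1 + 2 \left(-1\right)}{-4 - 1} \frac{33 - 88}{7 - 88} = \frac{-1 - 2}{-5} \frac{1}{-81} \left(-55\right) = \left(- \frac{1}{5}\right) \left(-3\right) \left(\left(- \frac{1}{81}\right) \left(-55\right)\right) = \frac{3}{5} \cdot \frac{55}{81} = \frac{11}{27}$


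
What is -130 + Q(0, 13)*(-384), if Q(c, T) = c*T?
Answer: -130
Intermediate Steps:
Q(c, T) = T*c
-130 + Q(0, 13)*(-384) = -130 + (13*0)*(-384) = -130 + 0*(-384) = -130 + 0 = -130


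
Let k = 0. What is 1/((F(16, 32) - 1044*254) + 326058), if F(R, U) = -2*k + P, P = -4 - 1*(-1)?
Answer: 1/60879 ≈ 1.6426e-5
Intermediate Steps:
P = -3 (P = -4 + 1 = -3)
F(R, U) = -3 (F(R, U) = -2*0 - 3 = 0 - 3 = -3)
1/((F(16, 32) - 1044*254) + 326058) = 1/((-3 - 1044*254) + 326058) = 1/((-3 - 265176) + 326058) = 1/(-265179 + 326058) = 1/60879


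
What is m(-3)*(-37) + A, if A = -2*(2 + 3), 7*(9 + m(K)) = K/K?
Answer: 2224/7 ≈ 317.71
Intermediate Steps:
m(K) = -62/7 (m(K) = -9 + (K/K)/7 = -9 + (1/7)*1 = -9 + 1/7 = -62/7)
A = -10 (A = -2*5 = -10)
m(-3)*(-37) + A = -62/7*(-37) - 10 = 2294/7 - 10 = 2224/7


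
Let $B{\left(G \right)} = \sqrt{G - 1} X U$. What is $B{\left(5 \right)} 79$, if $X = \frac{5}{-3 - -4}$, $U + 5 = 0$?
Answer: $-3950$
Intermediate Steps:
$U = -5$ ($U = -5 + 0 = -5$)
$X = 5$ ($X = \frac{5}{-3 + 4} = \frac{5}{1} = 5 \cdot 1 = 5$)
$B{\left(G \right)} = - 25 \sqrt{-1 + G}$ ($B{\left(G \right)} = \sqrt{G - 1} \cdot 5 \left(-5\right) = \sqrt{-1 + G} 5 \left(-5\right) = 5 \sqrt{-1 + G} \left(-5\right) = - 25 \sqrt{-1 + G}$)
$B{\left(5 \right)} 79 = - 25 \sqrt{-1 + 5} \cdot 79 = - 25 \sqrt{4} \cdot 79 = \left(-25\right) 2 \cdot 79 = \left(-50\right) 79 = -3950$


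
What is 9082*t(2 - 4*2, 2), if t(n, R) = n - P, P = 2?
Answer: -72656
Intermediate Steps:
t(n, R) = -2 + n (t(n, R) = n - 1*2 = n - 2 = -2 + n)
9082*t(2 - 4*2, 2) = 9082*(-2 + (2 - 4*2)) = 9082*(-2 + (2 - 8)) = 9082*(-2 - 6) = 9082*(-8) = -72656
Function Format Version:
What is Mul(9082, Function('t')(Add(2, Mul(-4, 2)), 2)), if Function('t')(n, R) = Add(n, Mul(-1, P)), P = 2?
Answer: -72656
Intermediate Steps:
Function('t')(n, R) = Add(-2, n) (Function('t')(n, R) = Add(n, Mul(-1, 2)) = Add(n, -2) = Add(-2, n))
Mul(9082, Function('t')(Add(2, Mul(-4, 2)), 2)) = Mul(9082, Add(-2, Add(2, Mul(-4, 2)))) = Mul(9082, Add(-2, Add(2, -8))) = Mul(9082, Add(-2, -6)) = Mul(9082, -8) = -72656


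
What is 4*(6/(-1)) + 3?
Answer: -21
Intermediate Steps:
4*(6/(-1)) + 3 = 4*(6*(-1)) + 3 = 4*(-6) + 3 = -24 + 3 = -21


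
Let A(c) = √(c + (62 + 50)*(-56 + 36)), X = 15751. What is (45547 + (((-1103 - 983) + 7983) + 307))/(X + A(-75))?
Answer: 815130001/248096316 - 51751*I*√2315/248096316 ≈ 3.2855 - 0.010036*I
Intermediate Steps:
A(c) = √(-2240 + c) (A(c) = √(c + 112*(-20)) = √(c - 2240) = √(-2240 + c))
(45547 + (((-1103 - 983) + 7983) + 307))/(X + A(-75)) = (45547 + (((-1103 - 983) + 7983) + 307))/(15751 + √(-2240 - 75)) = (45547 + ((-2086 + 7983) + 307))/(15751 + √(-2315)) = (45547 + (5897 + 307))/(15751 + I*√2315) = (45547 + 6204)/(15751 + I*√2315) = 51751/(15751 + I*√2315)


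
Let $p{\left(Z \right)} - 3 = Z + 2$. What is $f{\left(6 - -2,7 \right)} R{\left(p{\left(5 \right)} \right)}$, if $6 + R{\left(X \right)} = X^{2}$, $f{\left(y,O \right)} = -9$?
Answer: $-846$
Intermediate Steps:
$p{\left(Z \right)} = 5 + Z$ ($p{\left(Z \right)} = 3 + \left(Z + 2\right) = 3 + \left(2 + Z\right) = 5 + Z$)
$R{\left(X \right)} = -6 + X^{2}$
$f{\left(6 - -2,7 \right)} R{\left(p{\left(5 \right)} \right)} = - 9 \left(-6 + \left(5 + 5\right)^{2}\right) = - 9 \left(-6 + 10^{2}\right) = - 9 \left(-6 + 100\right) = \left(-9\right) 94 = -846$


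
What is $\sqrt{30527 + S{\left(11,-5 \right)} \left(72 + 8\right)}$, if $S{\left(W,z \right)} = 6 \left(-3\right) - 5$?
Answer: $\sqrt{28687} \approx 169.37$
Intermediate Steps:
$S{\left(W,z \right)} = -23$ ($S{\left(W,z \right)} = -18 - 5 = -23$)
$\sqrt{30527 + S{\left(11,-5 \right)} \left(72 + 8\right)} = \sqrt{30527 - 23 \left(72 + 8\right)} = \sqrt{30527 - 1840} = \sqrt{28687}$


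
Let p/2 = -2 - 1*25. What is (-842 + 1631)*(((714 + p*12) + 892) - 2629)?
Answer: -1318419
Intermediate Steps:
p = -54 (p = 2*(-2 - 1*25) = 2*(-2 - 25) = 2*(-27) = -54)
(-842 + 1631)*(((714 + p*12) + 892) - 2629) = (-842 + 1631)*(((714 - 54*12) + 892) - 2629) = 789*(((714 - 648) + 892) - 2629) = 789*((66 + 892) - 2629) = 789*(958 - 2629) = 789*(-1671) = -1318419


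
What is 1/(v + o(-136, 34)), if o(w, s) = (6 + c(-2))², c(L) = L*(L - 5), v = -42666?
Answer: -1/42266 ≈ -2.3660e-5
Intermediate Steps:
c(L) = L*(-5 + L)
o(w, s) = 400 (o(w, s) = (6 - 2*(-5 - 2))² = (6 - 2*(-7))² = (6 + 14)² = 20² = 400)
1/(v + o(-136, 34)) = 1/(-42666 + 400) = 1/(-42266) = -1/42266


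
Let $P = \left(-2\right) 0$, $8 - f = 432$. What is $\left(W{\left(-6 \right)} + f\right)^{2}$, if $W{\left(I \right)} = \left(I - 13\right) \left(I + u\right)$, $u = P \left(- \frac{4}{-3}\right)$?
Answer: $96100$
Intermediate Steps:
$f = -424$ ($f = 8 - 432 = -424$)
$P = 0$
$u = 0$ ($u = 0 \left(- \frac{4}{-3}\right) = 0 \left(\left(-4\right) \left(- \frac{1}{3}\right)\right) = 0 \cdot \frac{4}{3} = 0$)
$W{\left(I \right)} = I \left(-13 + I\right)$ ($W{\left(I \right)} = \left(I - 13\right) \left(I + 0\right) = \left(I - 13\right) I = \left(-13 + I\right) I = I \left(-13 + I\right)$)
$\left(W{\left(-6 \right)} + f\right)^{2} = \left(- 6 \left(-13 - 6\right) - 424\right)^{2} = \left(\left(-6\right) \left(-19\right) - 424\right)^{2} = \left(114 - 424\right)^{2} = \left(-310\right)^{2} = 96100$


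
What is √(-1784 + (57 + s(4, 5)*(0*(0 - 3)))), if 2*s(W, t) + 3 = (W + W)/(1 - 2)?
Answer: I*√1727 ≈ 41.557*I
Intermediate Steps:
s(W, t) = -3/2 - W (s(W, t) = -3/2 + ((W + W)/(1 - 2))/2 = -3/2 + ((2*W)/(-1))/2 = -3/2 + ((2*W)*(-1))/2 = -3/2 + (-2*W)/2 = -3/2 - W)
√(-1784 + (57 + s(4, 5)*(0*(0 - 3)))) = √(-1784 + (57 + (-3/2 - 1*4)*(0*(0 - 3)))) = √(-1784 + (57 + (-3/2 - 4)*(0*(-3)))) = √(-1784 + (57 - 11/2*0)) = √(-1784 + (57 + 0)) = √(-1784 + 57) = √(-1727) = I*√1727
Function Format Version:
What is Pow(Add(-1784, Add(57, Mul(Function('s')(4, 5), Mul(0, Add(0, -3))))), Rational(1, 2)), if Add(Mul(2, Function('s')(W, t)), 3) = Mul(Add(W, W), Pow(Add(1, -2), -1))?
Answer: Mul(I, Pow(1727, Rational(1, 2))) ≈ Mul(41.557, I)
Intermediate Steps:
Function('s')(W, t) = Add(Rational(-3, 2), Mul(-1, W)) (Function('s')(W, t) = Add(Rational(-3, 2), Mul(Rational(1, 2), Mul(Add(W, W), Pow(Add(1, -2), -1)))) = Add(Rational(-3, 2), Mul(Rational(1, 2), Mul(Mul(2, W), Pow(-1, -1)))) = Add(Rational(-3, 2), Mul(Rational(1, 2), Mul(Mul(2, W), -1))) = Add(Rational(-3, 2), Mul(Rational(1, 2), Mul(-2, W))) = Add(Rational(-3, 2), Mul(-1, W)))
Pow(Add(-1784, Add(57, Mul(Function('s')(4, 5), Mul(0, Add(0, -3))))), Rational(1, 2)) = Pow(Add(-1784, Add(57, Mul(Add(Rational(-3, 2), Mul(-1, 4)), Mul(0, Add(0, -3))))), Rational(1, 2)) = Pow(Add(-1784, Add(57, Mul(Add(Rational(-3, 2), -4), Mul(0, -3)))), Rational(1, 2)) = Pow(Add(-1784, Add(57, Mul(Rational(-11, 2), 0))), Rational(1, 2)) = Pow(Add(-1784, Add(57, 0)), Rational(1, 2)) = Pow(Add(-1784, 57), Rational(1, 2)) = Pow(-1727, Rational(1, 2)) = Mul(I, Pow(1727, Rational(1, 2)))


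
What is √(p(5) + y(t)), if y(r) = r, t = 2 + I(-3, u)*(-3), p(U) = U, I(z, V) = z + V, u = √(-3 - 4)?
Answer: √(16 - 3*I*√7) ≈ 4.1146 - 0.96451*I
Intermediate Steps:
u = I*√7 (u = √(-7) = I*√7 ≈ 2.6458*I)
I(z, V) = V + z
t = 11 - 3*I*√7 (t = 2 + (I*√7 - 3)*(-3) = 2 + (-3 + I*√7)*(-3) = 2 + (9 - 3*I*√7) = 11 - 3*I*√7 ≈ 11.0 - 7.9373*I)
√(p(5) + y(t)) = √(5 + (11 - 3*I*√7)) = √(16 - 3*I*√7)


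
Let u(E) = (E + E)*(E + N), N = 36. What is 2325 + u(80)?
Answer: 20885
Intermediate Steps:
u(E) = 2*E*(36 + E) (u(E) = (E + E)*(E + 36) = (2*E)*(36 + E) = 2*E*(36 + E))
2325 + u(80) = 2325 + 2*80*(36 + 80) = 2325 + 2*80*116 = 2325 + 18560 = 20885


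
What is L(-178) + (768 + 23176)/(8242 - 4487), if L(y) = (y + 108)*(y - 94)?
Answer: 71519144/3755 ≈ 19046.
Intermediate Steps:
L(y) = (-94 + y)*(108 + y) (L(y) = (108 + y)*(-94 + y) = (-94 + y)*(108 + y))
L(-178) + (768 + 23176)/(8242 - 4487) = (-10152 + (-178)**2 + 14*(-178)) + (768 + 23176)/(8242 - 4487) = (-10152 + 31684 - 2492) + 23944/3755 = 19040 + 23944*(1/3755) = 19040 + 23944/3755 = 71519144/3755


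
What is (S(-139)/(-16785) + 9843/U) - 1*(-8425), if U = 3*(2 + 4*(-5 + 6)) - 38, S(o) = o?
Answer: 106522421/13428 ≈ 7932.9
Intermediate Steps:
U = -20 (U = 3*(2 + 4*1) - 38 = 3*(2 + 4) - 38 = 3*6 - 38 = 18 - 38 = -20)
(S(-139)/(-16785) + 9843/U) - 1*(-8425) = (-139/(-16785) + 9843/(-20)) - 1*(-8425) = (-139*(-1/16785) + 9843*(-1/20)) + 8425 = (139/16785 - 9843/20) + 8425 = -6608479/13428 + 8425 = 106522421/13428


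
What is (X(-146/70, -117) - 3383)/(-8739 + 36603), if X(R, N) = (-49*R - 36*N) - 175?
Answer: 3781/139320 ≈ 0.027139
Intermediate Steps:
X(R, N) = -175 - 49*R - 36*N
(X(-146/70, -117) - 3383)/(-8739 + 36603) = ((-175 - (-7154)/70 - 36*(-117)) - 3383)/(-8739 + 36603) = ((-175 - (-7154)/70 + 4212) - 3383)/27864 = ((-175 - 49*(-73/35) + 4212) - 3383)*(1/27864) = ((-175 + 511/5 + 4212) - 3383)*(1/27864) = (20696/5 - 3383)*(1/27864) = (3781/5)*(1/27864) = 3781/139320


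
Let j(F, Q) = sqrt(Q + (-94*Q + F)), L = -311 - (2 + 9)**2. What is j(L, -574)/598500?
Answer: sqrt(2118)/119700 ≈ 0.00038448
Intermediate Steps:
L = -432 (L = -311 - 1*11**2 = -311 - 1*121 = -311 - 121 = -432)
j(F, Q) = sqrt(F - 93*Q) (j(F, Q) = sqrt(Q + (F - 94*Q)) = sqrt(F - 93*Q))
j(L, -574)/598500 = sqrt(-432 - 93*(-574))/598500 = sqrt(-432 + 53382)*(1/598500) = sqrt(52950)*(1/598500) = (5*sqrt(2118))*(1/598500) = sqrt(2118)/119700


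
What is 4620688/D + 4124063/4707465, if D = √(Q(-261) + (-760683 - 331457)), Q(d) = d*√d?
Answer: 4124063/4707465 + 4620688*√29/(29*√(-37660 - 27*I*√29)) ≈ 9.4113 + 4421.5*I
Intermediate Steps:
Q(d) = d^(3/2)
D = √(-1092140 - 783*I*√29) (D = √((-261)^(3/2) + (-760683 - 331457)) = √(-783*I*√29 - 1092140) = √(-1092140 - 783*I*√29) ≈ 2.017 - 1045.1*I)
4620688/D + 4124063/4707465 = 4620688/(√(-1092140 - 783*I*√29)) + 4124063/4707465 = 4620688/√(-1092140 - 783*I*√29) + 4124063*(1/4707465) = 4620688/√(-1092140 - 783*I*√29) + 4124063/4707465 = 4124063/4707465 + 4620688/√(-1092140 - 783*I*√29)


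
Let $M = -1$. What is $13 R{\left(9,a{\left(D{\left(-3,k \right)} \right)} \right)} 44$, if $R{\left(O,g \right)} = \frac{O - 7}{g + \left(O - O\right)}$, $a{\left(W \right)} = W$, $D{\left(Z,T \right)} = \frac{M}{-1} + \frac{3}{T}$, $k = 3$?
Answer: $572$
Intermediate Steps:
$D{\left(Z,T \right)} = 1 + \frac{3}{T}$ ($D{\left(Z,T \right)} = - \frac{1}{-1} + \frac{3}{T} = \left(-1\right) \left(-1\right) + \frac{3}{T} = 1 + \frac{3}{T}$)
$R{\left(O,g \right)} = \frac{-7 + O}{g}$ ($R{\left(O,g \right)} = \frac{-7 + O}{g + 0} = \frac{-7 + O}{g}$)
$13 R{\left(9,a{\left(D{\left(-3,k \right)} \right)} \right)} 44 = 13 \frac{-7 + 9}{\frac{1}{3} \left(3 + 3\right)} 44 = 13 \frac{1}{\frac{1}{3} \cdot 6} \cdot 2 \cdot 44 = 13 \cdot \frac{1}{2} \cdot 2 \cdot 44 = 13 \cdot 1 \cdot 44 = 13 \cdot 44 = 572$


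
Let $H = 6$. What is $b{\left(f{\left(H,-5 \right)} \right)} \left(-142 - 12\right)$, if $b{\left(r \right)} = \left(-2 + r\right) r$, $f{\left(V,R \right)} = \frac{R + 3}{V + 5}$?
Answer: $- \frac{672}{11} \approx -61.091$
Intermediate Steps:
$f{\left(V,R \right)} = \frac{3 + R}{5 + V}$
$b{\left(r \right)} = r \left(-2 + r\right)$
$b{\left(f{\left(H,-5 \right)} \right)} \left(-142 - 12\right) = \frac{3 - 5}{5 + 6} \left(-2 + \frac{3 - 5}{5 + 6}\right) \left(-142 - 12\right) = \frac{1}{11} \left(-2\right) \left(-2 + \frac{1}{11} \left(-2\right)\right) \left(-154\right) = - \frac{2 \left(-2 - \frac{2}{11}\right)}{11} \left(-154\right) = \left(- \frac{2}{11}\right) \left(- \frac{24}{11}\right) \left(-154\right) = \frac{48}{121} \left(-154\right) = - \frac{672}{11}$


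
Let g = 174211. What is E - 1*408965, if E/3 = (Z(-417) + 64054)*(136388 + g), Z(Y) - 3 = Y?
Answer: 59299152115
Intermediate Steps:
Z(Y) = 3 + Y
E = 59299561080 (E = 3*(((3 - 417) + 64054)*(136388 + 174211)) = 3*((-414 + 64054)*310599) = 3*(63640*310599) = 3*19766520360 = 59299561080)
E - 1*408965 = 59299561080 - 1*408965 = 59299561080 - 408965 = 59299152115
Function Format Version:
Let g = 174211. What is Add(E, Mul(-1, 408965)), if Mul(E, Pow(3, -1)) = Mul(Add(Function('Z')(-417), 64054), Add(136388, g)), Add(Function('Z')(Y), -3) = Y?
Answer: 59299152115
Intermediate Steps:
Function('Z')(Y) = Add(3, Y)
E = 59299561080 (E = Mul(3, Mul(Add(Add(3, -417), 64054), Add(136388, 174211))) = Mul(3, Mul(Add(-414, 64054), 310599)) = Mul(3, Mul(63640, 310599)) = Mul(3, 19766520360) = 59299561080)
Add(E, Mul(-1, 408965)) = Add(59299561080, Mul(-1, 408965)) = Add(59299561080, -408965) = 59299152115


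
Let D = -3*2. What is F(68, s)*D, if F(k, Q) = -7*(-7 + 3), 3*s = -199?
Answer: -168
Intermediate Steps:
s = -199/3 (s = (⅓)*(-199) = -199/3 ≈ -66.333)
F(k, Q) = 28 (F(k, Q) = -7*(-4) = 28)
D = -6
F(68, s)*D = 28*(-6) = -168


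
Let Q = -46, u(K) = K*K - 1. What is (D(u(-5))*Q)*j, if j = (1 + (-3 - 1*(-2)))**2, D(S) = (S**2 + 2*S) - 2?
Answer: 0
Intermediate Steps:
u(K) = -1 + K**2 (u(K) = K**2 - 1 = -1 + K**2)
D(S) = -2 + S**2 + 2*S
j = 0 (j = (1 + (-3 + 2))**2 = (1 - 1)**2 = 0**2 = 0)
(D(u(-5))*Q)*j = ((-2 + (-1 + (-5)**2)**2 + 2*(-1 + (-5)**2))*(-46))*0 = ((-2 + (-1 + 25)**2 + 2*(-1 + 25))*(-46))*0 = ((-2 + 24**2 + 2*24)*(-46))*0 = ((-2 + 576 + 48)*(-46))*0 = (622*(-46))*0 = -28612*0 = 0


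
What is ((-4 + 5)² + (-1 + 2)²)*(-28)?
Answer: -56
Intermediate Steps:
((-4 + 5)² + (-1 + 2)²)*(-28) = (1² + 1²)*(-28) = (1 + 1)*(-28) = 2*(-28) = -56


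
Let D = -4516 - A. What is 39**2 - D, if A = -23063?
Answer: -17026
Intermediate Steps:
D = 18547 (D = -4516 - 1*(-23063) = -4516 + 23063 = 18547)
39**2 - D = 39**2 - 1*18547 = 1521 - 18547 = -17026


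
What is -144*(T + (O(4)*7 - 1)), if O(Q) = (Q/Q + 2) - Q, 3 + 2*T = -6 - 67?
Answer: 6624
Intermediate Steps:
T = -38 (T = -3/2 + (-6 - 67)/2 = -3/2 + (½)*(-73) = -3/2 - 73/2 = -38)
O(Q) = 3 - Q (O(Q) = (1 + 2) - Q = 3 - Q)
-144*(T + (O(4)*7 - 1)) = -144*(-38 + ((3 - 1*4)*7 - 1)) = -144*(-38 + ((3 - 4)*7 - 1)) = -144*(-38 + (-1*7 - 1)) = -144*(-38 + (-7 - 1)) = -144*(-38 - 8) = -144*(-46) = 6624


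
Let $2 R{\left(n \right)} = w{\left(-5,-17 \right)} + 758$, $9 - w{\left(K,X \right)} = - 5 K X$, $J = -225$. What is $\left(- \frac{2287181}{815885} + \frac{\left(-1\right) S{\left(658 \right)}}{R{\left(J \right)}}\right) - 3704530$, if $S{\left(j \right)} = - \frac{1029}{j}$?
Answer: $- \frac{169331013014910449}{45709141240} \approx -3.7045 \cdot 10^{6}$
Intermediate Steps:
$w{\left(K,X \right)} = 9 + 5 K X$ ($w{\left(K,X \right)} = 9 - - 5 K X = 9 + 5 K X$)
$R{\left(n \right)} = 596$ ($R{\left(n \right)} = \frac{\left(9 + 5 \left(-5\right) \left(-17\right)\right) + 758}{2} = \frac{\left(9 + 425\right) + 758}{2} = \frac{434 + 758}{2} = \frac{1}{2} \cdot 1192 = 596$)
$\left(- \frac{2287181}{815885} + \frac{\left(-1\right) S{\left(658 \right)}}{R{\left(J \right)}}\right) - 3704530 = \left(- \frac{2287181}{815885} + \frac{\left(-1\right) \left(- \frac{1029}{658}\right)}{596}\right) - 3704530 = \left(\left(-2287181\right) \frac{1}{815885} + - \frac{-1029}{658} \cdot \frac{1}{596}\right) - 3704530 = \left(- \frac{2287181}{815885} + \left(-1\right) \left(- \frac{147}{94}\right) \frac{1}{596}\right) - 3704530 = \left(- \frac{2287181}{815885} + \frac{147}{94} \cdot \frac{1}{596}\right) - 3704530 = \left(- \frac{2287181}{815885} + \frac{147}{56024}\right) - 3704530 = - \frac{128017093249}{45709141240} - 3704530 = - \frac{169331013014910449}{45709141240}$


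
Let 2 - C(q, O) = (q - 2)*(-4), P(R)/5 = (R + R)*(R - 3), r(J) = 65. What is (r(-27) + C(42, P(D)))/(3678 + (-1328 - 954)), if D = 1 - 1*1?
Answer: 227/1396 ≈ 0.16261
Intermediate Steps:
D = 0 (D = 1 - 1 = 0)
P(R) = 10*R*(-3 + R) (P(R) = 5*((R + R)*(R - 3)) = 5*((2*R)*(-3 + R)) = 5*(2*R*(-3 + R)) = 10*R*(-3 + R))
C(q, O) = -6 + 4*q (C(q, O) = 2 - (q - 2)*(-4) = 2 - (-2 + q)*(-4) = 2 - (8 - 4*q) = 2 + (-8 + 4*q) = -6 + 4*q)
(r(-27) + C(42, P(D)))/(3678 + (-1328 - 954)) = (65 + (-6 + 4*42))/(3678 + (-1328 - 954)) = (65 + (-6 + 168))/(3678 - 2282) = (65 + 162)/1396 = 227*(1/1396) = 227/1396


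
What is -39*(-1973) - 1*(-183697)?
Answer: 260644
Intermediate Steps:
-39*(-1973) - 1*(-183697) = 76947 + 183697 = 260644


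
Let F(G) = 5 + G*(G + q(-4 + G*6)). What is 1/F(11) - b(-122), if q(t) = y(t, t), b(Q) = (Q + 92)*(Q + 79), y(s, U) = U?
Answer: -1042319/808 ≈ -1290.0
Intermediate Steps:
b(Q) = (79 + Q)*(92 + Q) (b(Q) = (92 + Q)*(79 + Q) = (79 + Q)*(92 + Q))
q(t) = t
F(G) = 5 + G*(-4 + 7*G) (F(G) = 5 + G*(G + (-4 + G*6)) = 5 + G*(G + (-4 + 6*G)) = 5 + G*(-4 + 7*G))
1/F(11) - b(-122) = 1/(5 - 4*11 + 7*11²) - (7268 + (-122)² + 171*(-122)) = 1/(5 - 44 + 7*121) - (7268 + 14884 - 20862) = 1/(5 - 44 + 847) - 1*1290 = 1/808 - 1290 = -1042319/808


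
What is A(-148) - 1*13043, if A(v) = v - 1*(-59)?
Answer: -13132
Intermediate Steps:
A(v) = 59 + v (A(v) = v + 59 = 59 + v)
A(-148) - 1*13043 = (59 - 148) - 1*13043 = -89 - 13043 = -13132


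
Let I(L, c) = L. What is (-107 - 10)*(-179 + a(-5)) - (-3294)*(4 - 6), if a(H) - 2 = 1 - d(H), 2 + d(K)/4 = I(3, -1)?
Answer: 14472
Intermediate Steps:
d(K) = 4 (d(K) = -8 + 4*3 = -8 + 12 = 4)
a(H) = -1 (a(H) = 2 + (1 - 1*4) = 2 + (1 - 4) = 2 - 3 = -1)
(-107 - 10)*(-179 + a(-5)) - (-3294)*(4 - 6) = (-107 - 10)*(-179 - 1) - (-3294)*(4 - 6) = -117*(-180) - (-3294)*(-2) = 21060 - 366*18 = 21060 - 6588 = 14472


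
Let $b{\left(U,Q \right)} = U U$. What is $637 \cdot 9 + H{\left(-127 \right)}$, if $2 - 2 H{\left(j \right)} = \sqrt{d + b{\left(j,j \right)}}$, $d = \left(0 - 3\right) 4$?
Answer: $5734 - \frac{\sqrt{16117}}{2} \approx 5670.5$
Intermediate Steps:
$b{\left(U,Q \right)} = U^{2}$
$d = -12$ ($d = \left(-3\right) 4 = -12$)
$H{\left(j \right)} = 1 - \frac{\sqrt{-12 + j^{2}}}{2}$
$637 \cdot 9 + H{\left(-127 \right)} = 637 \cdot 9 + \left(1 - \frac{\sqrt{-12 + \left(-127\right)^{2}}}{2}\right) = 5733 + \left(1 - \frac{\sqrt{-12 + 16129}}{2}\right) = 5733 + \left(1 - \frac{\sqrt{16117}}{2}\right) = 5734 - \frac{\sqrt{16117}}{2}$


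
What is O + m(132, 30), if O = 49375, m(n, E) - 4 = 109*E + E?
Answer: 52679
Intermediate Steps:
m(n, E) = 4 + 110*E (m(n, E) = 4 + (109*E + E) = 4 + 110*E)
O + m(132, 30) = 49375 + (4 + 110*30) = 49375 + (4 + 3300) = 49375 + 3304 = 52679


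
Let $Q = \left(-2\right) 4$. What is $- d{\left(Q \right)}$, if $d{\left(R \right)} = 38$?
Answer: $-38$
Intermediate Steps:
$Q = -8$
$- d{\left(Q \right)} = \left(-1\right) 38 = -38$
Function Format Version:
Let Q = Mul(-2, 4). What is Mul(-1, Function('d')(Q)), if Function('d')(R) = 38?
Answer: -38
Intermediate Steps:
Q = -8
Mul(-1, Function('d')(Q)) = Mul(-1, 38) = -38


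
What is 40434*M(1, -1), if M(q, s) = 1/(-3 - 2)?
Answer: -40434/5 ≈ -8086.8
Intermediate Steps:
M(q, s) = -⅕ (M(q, s) = 1/(-5) = -⅕)
40434*M(1, -1) = 40434*(-⅕) = -40434/5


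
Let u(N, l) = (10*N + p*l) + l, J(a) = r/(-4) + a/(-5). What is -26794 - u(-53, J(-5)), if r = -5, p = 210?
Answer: -106955/4 ≈ -26739.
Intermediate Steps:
J(a) = 5/4 - a/5 (J(a) = -5/(-4) + a/(-5) = -5*(-¼) + a*(-⅕) = 5/4 - a/5)
u(N, l) = 10*N + 211*l (u(N, l) = (10*N + 210*l) + l = 10*N + 211*l)
-26794 - u(-53, J(-5)) = -26794 - (10*(-53) + 211*(5/4 - ⅕*(-5))) = -26794 - (-530 + 211*(5/4 + 1)) = -26794 - (-530 + 211*(9/4)) = -26794 - (-530 + 1899/4) = -26794 - 1*(-221/4) = -26794 + 221/4 = -106955/4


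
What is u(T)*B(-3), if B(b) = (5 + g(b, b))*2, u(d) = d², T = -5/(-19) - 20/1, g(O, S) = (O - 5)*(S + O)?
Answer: 14906250/361 ≈ 41292.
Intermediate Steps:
g(O, S) = (-5 + O)*(O + S)
T = -375/19 (T = -5*(-1/19) - 20*1 = 5/19 - 20 = -375/19 ≈ -19.737)
B(b) = 10 - 20*b + 4*b² (B(b) = (5 + (b² - 5*b - 5*b + b*b))*2 = (5 + (b² - 5*b - 5*b + b²))*2 = (5 + (-10*b + 2*b²))*2 = (5 - 10*b + 2*b²)*2 = 10 - 20*b + 4*b²)
u(T)*B(-3) = (-375/19)²*(10 - 20*(-3) + 4*(-3)²) = 140625*(10 + 60 + 4*9)/361 = 140625*(10 + 60 + 36)/361 = (140625/361)*106 = 14906250/361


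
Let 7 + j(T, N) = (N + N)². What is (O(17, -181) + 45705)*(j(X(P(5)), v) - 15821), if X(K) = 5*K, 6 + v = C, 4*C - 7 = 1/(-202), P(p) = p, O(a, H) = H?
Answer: -29267193213363/40804 ≈ -7.1726e+8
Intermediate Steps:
C = 1413/808 (C = 7/4 + (¼)/(-202) = 7/4 + (¼)*(-1/202) = 7/4 - 1/808 = 1413/808 ≈ 1.7488)
v = -3435/808 (v = -6 + 1413/808 = -3435/808 ≈ -4.2512)
j(T, N) = -7 + 4*N² (j(T, N) = -7 + (N + N)² = -7 + (2*N)² = -7 + 4*N²)
(O(17, -181) + 45705)*(j(X(P(5)), v) - 15821) = (-181 + 45705)*((-7 + 4*(-3435/808)²) - 15821) = 45524*((-7 + 4*(11799225/652864)) - 15821) = 45524*((-7 + 11799225/163216) - 15821) = 45524*(10656713/163216 - 15821) = 45524*(-2571583623/163216) = -29267193213363/40804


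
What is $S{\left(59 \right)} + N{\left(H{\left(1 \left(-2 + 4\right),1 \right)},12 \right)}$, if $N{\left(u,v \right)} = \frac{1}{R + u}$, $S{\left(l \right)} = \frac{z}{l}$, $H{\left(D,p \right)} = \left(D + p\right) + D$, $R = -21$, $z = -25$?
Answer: $- \frac{459}{944} \approx -0.48623$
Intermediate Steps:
$H{\left(D,p \right)} = p + 2 D$
$S{\left(l \right)} = - \frac{25}{l}$
$N{\left(u,v \right)} = \frac{1}{-21 + u}$
$S{\left(59 \right)} + N{\left(H{\left(1 \left(-2 + 4\right),1 \right)},12 \right)} = - \frac{25}{59} + \frac{1}{-21 + \left(1 + 2 \cdot 1 \left(-2 + 4\right)\right)} = \left(-25\right) \frac{1}{59} + \frac{1}{-21 + \left(1 + 2 \cdot 1 \cdot 2\right)} = - \frac{25}{59} + \frac{1}{-21 + \left(1 + 2 \cdot 2\right)} = - \frac{25}{59} + \frac{1}{-21 + \left(1 + 4\right)} = - \frac{25}{59} + \frac{1}{-21 + 5} = - \frac{25}{59} + \frac{1}{-16} = - \frac{25}{59} - \frac{1}{16} = - \frac{459}{944}$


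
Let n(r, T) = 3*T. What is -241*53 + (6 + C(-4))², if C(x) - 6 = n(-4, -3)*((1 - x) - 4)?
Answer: -12764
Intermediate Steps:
C(x) = 33 + 9*x (C(x) = 6 + (3*(-3))*((1 - x) - 4) = 6 - 9*(-3 - x) = 6 + (27 + 9*x) = 33 + 9*x)
-241*53 + (6 + C(-4))² = -241*53 + (6 + (33 + 9*(-4)))² = -12773 + (6 + (33 - 36))² = -12773 + (6 - 3)² = -12773 + 3² = -12773 + 9 = -12764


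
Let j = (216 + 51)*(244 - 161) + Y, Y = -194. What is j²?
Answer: 482549089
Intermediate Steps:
j = 21967 (j = (216 + 51)*(244 - 161) - 194 = 267*83 - 194 = 22161 - 194 = 21967)
j² = 21967² = 482549089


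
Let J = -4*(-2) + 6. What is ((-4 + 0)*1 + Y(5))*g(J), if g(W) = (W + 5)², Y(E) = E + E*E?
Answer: 9386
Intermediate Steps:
J = 14 (J = 8 + 6 = 14)
Y(E) = E + E²
g(W) = (5 + W)²
((-4 + 0)*1 + Y(5))*g(J) = ((-4 + 0)*1 + 5*(1 + 5))*(5 + 14)² = (-4*1 + 5*6)*19² = (-4 + 30)*361 = 26*361 = 9386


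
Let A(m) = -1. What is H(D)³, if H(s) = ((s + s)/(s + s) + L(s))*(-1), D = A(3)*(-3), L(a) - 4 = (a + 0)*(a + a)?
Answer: -12167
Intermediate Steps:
L(a) = 4 + 2*a² (L(a) = 4 + (a + 0)*(a + a) = 4 + a*(2*a) = 4 + 2*a²)
D = 3 (D = -1*(-3) = 3)
H(s) = -5 - 2*s² (H(s) = ((s + s)/(s + s) + (4 + 2*s²))*(-1) = ((2*s)/((2*s)) + (4 + 2*s²))*(-1) = ((2*s)*(1/(2*s)) + (4 + 2*s²))*(-1) = (1 + (4 + 2*s²))*(-1) = (5 + 2*s²)*(-1) = -5 - 2*s²)
H(D)³ = (-5 - 2*3²)³ = (-5 - 2*9)³ = (-5 - 18)³ = (-23)³ = -12167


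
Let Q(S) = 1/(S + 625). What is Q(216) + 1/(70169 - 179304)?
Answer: 108294/91782535 ≈ 0.0011799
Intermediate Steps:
Q(S) = 1/(625 + S)
Q(216) + 1/(70169 - 179304) = 1/(625 + 216) + 1/(70169 - 179304) = 1/841 + 1/(-109135) = 1/841 - 1/109135 = 108294/91782535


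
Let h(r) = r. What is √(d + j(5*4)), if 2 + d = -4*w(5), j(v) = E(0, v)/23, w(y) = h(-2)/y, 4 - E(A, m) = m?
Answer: 3*I*√1610/115 ≈ 1.0467*I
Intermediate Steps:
E(A, m) = 4 - m
w(y) = -2/y
j(v) = 4/23 - v/23 (j(v) = (4 - v)/23 = (4 - v)*(1/23) = 4/23 - v/23)
d = -⅖ (d = -2 - (-8)/5 = -2 - 4*(-⅖) = -2 + 8/5 = -⅖ ≈ -0.40000)
√(d + j(5*4)) = √(-⅖ + (4/23 - 5*4/23)) = √(-⅖ + (4/23 - 1/23*20)) = √(-⅖ + (4/23 - 20/23)) = √(-⅖ - 16/23) = √(-126/115) = 3*I*√1610/115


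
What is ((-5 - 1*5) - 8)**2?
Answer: 324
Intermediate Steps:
((-5 - 1*5) - 8)**2 = ((-5 - 5) - 8)**2 = (-10 - 8)**2 = (-18)**2 = 324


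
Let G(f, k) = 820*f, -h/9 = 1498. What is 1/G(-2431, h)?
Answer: -1/1993420 ≈ -5.0165e-7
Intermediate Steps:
h = -13482 (h = -9*1498 = -13482)
1/G(-2431, h) = 1/(820*(-2431)) = 1/(-1993420) = -1/1993420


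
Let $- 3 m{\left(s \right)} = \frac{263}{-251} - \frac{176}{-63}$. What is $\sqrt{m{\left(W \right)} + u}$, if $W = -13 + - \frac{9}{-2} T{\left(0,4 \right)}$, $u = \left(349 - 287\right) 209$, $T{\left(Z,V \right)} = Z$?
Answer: $\frac{\sqrt{3240014939805}}{15813} \approx 113.83$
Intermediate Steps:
$u = 12958$ ($u = 62 \cdot 209 = 12958$)
$W = -13$ ($W = -13 + - \frac{9}{-2} \cdot 0 = -13 + \left(-9\right) \left(- \frac{1}{2}\right) 0 = -13 + \frac{9}{2} \cdot 0 = -13 + 0 = -13$)
$m{\left(s \right)} = - \frac{27607}{47439}$ ($m{\left(s \right)} = - \frac{\frac{263}{-251} - \frac{176}{-63}}{3} = - \frac{263 \left(- \frac{1}{251}\right) - - \frac{176}{63}}{3} = - \frac{- \frac{263}{251} + \frac{176}{63}}{3} = \left(- \frac{1}{3}\right) \frac{27607}{15813} = - \frac{27607}{47439}$)
$\sqrt{m{\left(W \right)} + u} = \sqrt{- \frac{27607}{47439} + 12958} = \sqrt{\frac{614686955}{47439}} = \frac{\sqrt{3240014939805}}{15813}$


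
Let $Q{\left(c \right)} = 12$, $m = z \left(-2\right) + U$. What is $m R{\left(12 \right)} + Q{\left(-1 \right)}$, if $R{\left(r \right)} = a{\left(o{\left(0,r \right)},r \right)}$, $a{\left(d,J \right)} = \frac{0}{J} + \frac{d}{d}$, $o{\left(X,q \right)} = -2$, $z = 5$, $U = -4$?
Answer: $-2$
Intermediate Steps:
$a{\left(d,J \right)} = 1$ ($a{\left(d,J \right)} = 0 + 1 = 1$)
$R{\left(r \right)} = 1$
$m = -14$ ($m = 5 \left(-2\right) - 4 = -10 - 4 = -14$)
$m R{\left(12 \right)} + Q{\left(-1 \right)} = \left(-14\right) 1 + 12 = -14 + 12 = -2$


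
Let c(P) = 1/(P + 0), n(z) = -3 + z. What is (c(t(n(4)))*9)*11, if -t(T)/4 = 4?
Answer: -99/16 ≈ -6.1875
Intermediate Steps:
t(T) = -16 (t(T) = -4*4 = -16)
c(P) = 1/P
(c(t(n(4)))*9)*11 = (9/(-16))*11 = -1/16*9*11 = -9/16*11 = -99/16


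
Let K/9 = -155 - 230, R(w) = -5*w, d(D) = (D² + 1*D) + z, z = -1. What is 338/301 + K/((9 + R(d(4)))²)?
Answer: 33881/51772 ≈ 0.65443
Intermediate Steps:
d(D) = -1 + D + D² (d(D) = (D² + 1*D) - 1 = (D² + D) - 1 = (D + D²) - 1 = -1 + D + D²)
K = -3465 (K = 9*(-155 - 230) = 9*(-385) = -3465)
338/301 + K/((9 + R(d(4)))²) = 338/301 - 3465/(9 - 5*(-1 + 4 + 4²))² = 338*(1/301) - 3465/(9 - 5*(-1 + 4 + 16))² = 338/301 - 3465/(9 - 5*19)² = 338/301 - 3465/(9 - 95)² = 338/301 - 3465/((-86)²) = 338/301 - 3465/7396 = 33881/51772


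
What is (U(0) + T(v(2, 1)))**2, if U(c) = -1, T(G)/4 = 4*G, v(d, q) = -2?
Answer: 1089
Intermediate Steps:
T(G) = 16*G (T(G) = 4*(4*G) = 16*G)
(U(0) + T(v(2, 1)))**2 = (-1 + 16*(-2))**2 = (-1 - 32)**2 = (-33)**2 = 1089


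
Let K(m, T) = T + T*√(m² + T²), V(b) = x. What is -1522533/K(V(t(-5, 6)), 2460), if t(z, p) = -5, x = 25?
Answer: 507511/4962823680 - 507511*√242089/992564736 ≈ -0.25148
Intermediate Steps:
V(b) = 25
K(m, T) = T + T*√(T² + m²)
-1522533/K(V(t(-5, 6)), 2460) = -1522533*1/(2460*(1 + √(2460² + 25²))) = -1522533*1/(2460*(1 + √(6051600 + 625))) = -1522533*1/(2460*(1 + √6052225)) = -1522533*1/(2460*(1 + 5*√242089)) = -1522533/(2460 + 12300*√242089)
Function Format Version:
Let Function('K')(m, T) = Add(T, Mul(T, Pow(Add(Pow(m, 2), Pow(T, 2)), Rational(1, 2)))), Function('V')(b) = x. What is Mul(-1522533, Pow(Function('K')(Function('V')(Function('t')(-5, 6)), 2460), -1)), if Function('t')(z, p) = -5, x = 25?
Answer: Add(Rational(507511, 4962823680), Mul(Rational(-507511, 992564736), Pow(242089, Rational(1, 2)))) ≈ -0.25148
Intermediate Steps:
Function('V')(b) = 25
Function('K')(m, T) = Add(T, Mul(T, Pow(Add(Pow(T, 2), Pow(m, 2)), Rational(1, 2))))
Mul(-1522533, Pow(Function('K')(Function('V')(Function('t')(-5, 6)), 2460), -1)) = Mul(-1522533, Pow(Mul(2460, Add(1, Pow(Add(Pow(2460, 2), Pow(25, 2)), Rational(1, 2)))), -1)) = Mul(-1522533, Pow(Mul(2460, Add(1, Pow(Add(6051600, 625), Rational(1, 2)))), -1)) = Mul(-1522533, Pow(Mul(2460, Add(1, Pow(6052225, Rational(1, 2)))), -1)) = Mul(-1522533, Pow(Mul(2460, Add(1, Mul(5, Pow(242089, Rational(1, 2))))), -1)) = Mul(-1522533, Pow(Add(2460, Mul(12300, Pow(242089, Rational(1, 2)))), -1))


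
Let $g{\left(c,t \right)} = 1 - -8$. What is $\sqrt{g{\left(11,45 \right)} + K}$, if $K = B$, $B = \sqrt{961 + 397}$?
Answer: $\sqrt{9 + \sqrt{1358}} \approx 6.7713$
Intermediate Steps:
$B = \sqrt{1358} \approx 36.851$
$K = \sqrt{1358} \approx 36.851$
$g{\left(c,t \right)} = 9$ ($g{\left(c,t \right)} = 1 + 8 = 9$)
$\sqrt{g{\left(11,45 \right)} + K} = \sqrt{9 + \sqrt{1358}}$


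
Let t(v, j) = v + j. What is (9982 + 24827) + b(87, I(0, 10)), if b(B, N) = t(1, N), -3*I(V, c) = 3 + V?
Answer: 34809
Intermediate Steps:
I(V, c) = -1 - V/3 (I(V, c) = -(3 + V)/3 = -1 - V/3)
t(v, j) = j + v
b(B, N) = 1 + N (b(B, N) = N + 1 = 1 + N)
(9982 + 24827) + b(87, I(0, 10)) = (9982 + 24827) + (1 + (-1 - 1/3*0)) = 34809 + (1 + (-1 + 0)) = 34809 + (1 - 1) = 34809 + 0 = 34809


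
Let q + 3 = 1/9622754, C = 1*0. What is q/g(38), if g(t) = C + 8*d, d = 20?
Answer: -28868261/1539640640 ≈ -0.018750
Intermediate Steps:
C = 0
q = -28868261/9622754 (q = -3 + 1/9622754 = -28868261/9622754 ≈ -3.0000)
g(t) = 160 (g(t) = 0 + 8*20 = 0 + 160 = 160)
q/g(38) = -28868261/9622754/160 = -28868261/9622754*1/160 = -28868261/1539640640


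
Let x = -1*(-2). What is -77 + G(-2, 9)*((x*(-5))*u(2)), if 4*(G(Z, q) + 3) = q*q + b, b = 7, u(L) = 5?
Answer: -1027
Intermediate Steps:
x = 2
G(Z, q) = -5/4 + q²/4 (G(Z, q) = -3 + (q*q + 7)/4 = -3 + (q² + 7)/4 = -3 + (7 + q²)/4 = -3 + (7/4 + q²/4) = -5/4 + q²/4)
-77 + G(-2, 9)*((x*(-5))*u(2)) = -77 + (-5/4 + (¼)*9²)*((2*(-5))*5) = -77 + (-5/4 + (¼)*81)*(-10*5) = -77 + (-5/4 + 81/4)*(-50) = -77 + 19*(-50) = -77 - 950 = -1027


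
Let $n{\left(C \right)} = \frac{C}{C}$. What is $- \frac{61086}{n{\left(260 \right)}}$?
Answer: $-61086$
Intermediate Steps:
$n{\left(C \right)} = 1$
$- \frac{61086}{n{\left(260 \right)}} = - \frac{61086}{1} = \left(-61086\right) 1 = -61086$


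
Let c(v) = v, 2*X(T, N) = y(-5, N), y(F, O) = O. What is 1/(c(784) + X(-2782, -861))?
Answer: 2/707 ≈ 0.0028289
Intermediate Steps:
X(T, N) = N/2
1/(c(784) + X(-2782, -861)) = 1/(784 + (½)*(-861)) = 1/(784 - 861/2) = 1/(707/2) = 2/707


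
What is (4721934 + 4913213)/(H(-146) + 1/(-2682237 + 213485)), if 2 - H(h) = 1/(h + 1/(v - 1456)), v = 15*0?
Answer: 5056524123349443888/1053194078143 ≈ 4.8011e+6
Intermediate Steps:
v = 0
H(h) = 2 - 1/(-1/1456 + h) (H(h) = 2 - 1/(h + 1/(0 - 1456)) = 2 - 1/(h + 1/(-1456)) = 2 - 1/(h - 1/1456) = 2 - 1/(-1/1456 + h))
(4721934 + 4913213)/(H(-146) + 1/(-2682237 + 213485)) = (4721934 + 4913213)/(2*(729 - 1456*(-146))/(1 - 1456*(-146)) + 1/(-2682237 + 213485)) = 9635147/(2*(729 + 212576)/(1 + 212576) + 1/(-2468752)) = 9635147/(2*213305/212577 - 1/2468752) = 9635147/(2*(1/212577)*213305 - 1/2468752) = 9635147/(426610/212577 - 1/2468752) = 9635147/(1053194078143/524799893904) = 9635147*(524799893904/1053194078143) = 5056524123349443888/1053194078143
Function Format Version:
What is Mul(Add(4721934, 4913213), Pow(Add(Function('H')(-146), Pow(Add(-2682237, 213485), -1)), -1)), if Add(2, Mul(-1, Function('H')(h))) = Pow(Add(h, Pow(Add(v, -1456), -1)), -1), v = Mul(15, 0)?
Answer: Rational(5056524123349443888, 1053194078143) ≈ 4.8011e+6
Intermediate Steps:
v = 0
Function('H')(h) = Add(2, Mul(-1, Pow(Add(Rational(-1, 1456), h), -1))) (Function('H')(h) = Add(2, Mul(-1, Pow(Add(h, Pow(Add(0, -1456), -1)), -1))) = Add(2, Mul(-1, Pow(Add(h, Pow(-1456, -1)), -1))) = Add(2, Mul(-1, Pow(Add(h, Rational(-1, 1456)), -1))) = Add(2, Mul(-1, Pow(Add(Rational(-1, 1456), h), -1))))
Mul(Add(4721934, 4913213), Pow(Add(Function('H')(-146), Pow(Add(-2682237, 213485), -1)), -1)) = Mul(Add(4721934, 4913213), Pow(Add(Mul(2, Pow(Add(1, Mul(-1456, -146)), -1), Add(729, Mul(-1456, -146))), Pow(Add(-2682237, 213485), -1)), -1)) = Mul(9635147, Pow(Add(Mul(2, Pow(Add(1, 212576), -1), Add(729, 212576)), Pow(-2468752, -1)), -1)) = Mul(9635147, Pow(Add(Mul(2, Pow(212577, -1), 213305), Rational(-1, 2468752)), -1)) = Mul(9635147, Pow(Add(Mul(2, Rational(1, 212577), 213305), Rational(-1, 2468752)), -1)) = Mul(9635147, Pow(Add(Rational(426610, 212577), Rational(-1, 2468752)), -1)) = Mul(9635147, Pow(Rational(1053194078143, 524799893904), -1)) = Mul(9635147, Rational(524799893904, 1053194078143)) = Rational(5056524123349443888, 1053194078143)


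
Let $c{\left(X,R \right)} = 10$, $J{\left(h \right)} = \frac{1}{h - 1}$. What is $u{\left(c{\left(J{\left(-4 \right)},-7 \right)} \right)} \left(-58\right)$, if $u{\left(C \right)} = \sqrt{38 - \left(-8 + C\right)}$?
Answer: $-348$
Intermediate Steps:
$J{\left(h \right)} = \frac{1}{-1 + h}$
$u{\left(C \right)} = \sqrt{46 - C}$
$u{\left(c{\left(J{\left(-4 \right)},-7 \right)} \right)} \left(-58\right) = \sqrt{46 - 10} \left(-58\right) = \sqrt{36} \left(-58\right) = 6 \left(-58\right) = -348$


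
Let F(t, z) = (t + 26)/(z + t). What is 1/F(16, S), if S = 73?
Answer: 89/42 ≈ 2.1190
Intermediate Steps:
F(t, z) = (26 + t)/(t + z)
1/F(16, S) = 1/((26 + 16)/(16 + 73)) = 1/(42/89) = 89/42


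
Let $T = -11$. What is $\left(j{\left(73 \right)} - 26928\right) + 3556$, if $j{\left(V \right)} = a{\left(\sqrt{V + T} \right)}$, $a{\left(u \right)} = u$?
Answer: $-23372 + \sqrt{62} \approx -23364.0$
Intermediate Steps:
$j{\left(V \right)} = \sqrt{-11 + V}$ ($j{\left(V \right)} = \sqrt{V - 11} = \sqrt{-11 + V}$)
$\left(j{\left(73 \right)} - 26928\right) + 3556 = \left(\sqrt{-11 + 73} - 26928\right) + 3556 = \left(\sqrt{62} - 26928\right) + 3556 = \left(-26928 + \sqrt{62}\right) + 3556 = -23372 + \sqrt{62}$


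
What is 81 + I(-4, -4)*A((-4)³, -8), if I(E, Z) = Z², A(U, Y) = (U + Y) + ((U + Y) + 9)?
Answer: -2079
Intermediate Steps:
A(U, Y) = 9 + 2*U + 2*Y (A(U, Y) = (U + Y) + (9 + U + Y) = 9 + 2*U + 2*Y)
81 + I(-4, -4)*A((-4)³, -8) = 81 + (-4)²*(9 + 2*(-4)³ + 2*(-8)) = 81 + 16*(9 + 2*(-64) - 16) = 81 + 16*(9 - 128 - 16) = 81 + 16*(-135) = 81 - 2160 = -2079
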